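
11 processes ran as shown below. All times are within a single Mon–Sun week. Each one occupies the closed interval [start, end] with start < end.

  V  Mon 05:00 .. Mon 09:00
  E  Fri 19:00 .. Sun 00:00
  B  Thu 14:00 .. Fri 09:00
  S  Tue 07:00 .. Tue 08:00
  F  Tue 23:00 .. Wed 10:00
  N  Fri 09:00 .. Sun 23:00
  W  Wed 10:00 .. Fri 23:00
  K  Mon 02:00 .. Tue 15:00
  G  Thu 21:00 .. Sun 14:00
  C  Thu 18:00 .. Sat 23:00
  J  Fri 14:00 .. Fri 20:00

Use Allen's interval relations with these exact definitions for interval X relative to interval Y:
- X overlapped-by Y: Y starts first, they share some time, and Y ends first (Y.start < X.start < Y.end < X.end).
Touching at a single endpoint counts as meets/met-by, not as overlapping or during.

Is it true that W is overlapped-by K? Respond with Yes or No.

No

W = [Wed 10:00, Fri 23:00], K = [Mon 02:00, Tue 15:00].
Actual relation of W to K: after.
Asked whether 'overlapped-by' holds → No.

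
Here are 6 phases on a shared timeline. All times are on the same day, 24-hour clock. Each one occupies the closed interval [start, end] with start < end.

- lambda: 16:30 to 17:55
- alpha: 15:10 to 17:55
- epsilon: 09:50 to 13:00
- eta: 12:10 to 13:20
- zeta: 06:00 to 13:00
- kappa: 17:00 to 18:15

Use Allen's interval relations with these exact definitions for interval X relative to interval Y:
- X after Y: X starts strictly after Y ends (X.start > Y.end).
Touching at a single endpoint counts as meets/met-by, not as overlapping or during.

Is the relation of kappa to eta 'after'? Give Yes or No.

Yes

kappa = [17:00, 18:15], eta = [12:10, 13:20].
Actual relation of kappa to eta: after.
Asked whether 'after' holds → Yes.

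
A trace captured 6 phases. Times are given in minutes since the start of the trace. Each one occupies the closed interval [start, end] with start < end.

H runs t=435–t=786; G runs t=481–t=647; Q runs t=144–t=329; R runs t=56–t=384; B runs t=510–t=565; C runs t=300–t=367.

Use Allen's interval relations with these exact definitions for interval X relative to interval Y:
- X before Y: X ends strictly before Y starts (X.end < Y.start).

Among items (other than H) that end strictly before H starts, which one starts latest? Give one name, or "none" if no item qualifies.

Target H = [t=435, t=786].
B [t=510, t=565] → during → excluded.
C [t=300, t=367] → before → candidate.
G [t=481, t=647] → during → excluded.
Q [t=144, t=329] → before → candidate.
R [t=56, t=384] → before → candidate.
Among candidates, latest start is t=300 → C.

C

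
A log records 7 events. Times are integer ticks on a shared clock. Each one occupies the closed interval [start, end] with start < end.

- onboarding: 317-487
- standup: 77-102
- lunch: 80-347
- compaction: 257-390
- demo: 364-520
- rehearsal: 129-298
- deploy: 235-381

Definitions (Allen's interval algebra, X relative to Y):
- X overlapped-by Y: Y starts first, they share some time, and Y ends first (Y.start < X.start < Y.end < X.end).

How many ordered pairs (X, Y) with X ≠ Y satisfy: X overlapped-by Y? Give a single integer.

Checking all 42 ordered pairs for relation 'overlapped-by'; matching pairs in alphabetical order:
(compaction, deploy): compaction overlapped-by deploy ✓
(compaction, lunch): compaction overlapped-by lunch ✓
(compaction, rehearsal): compaction overlapped-by rehearsal ✓
(demo, compaction): demo overlapped-by compaction ✓
(demo, deploy): demo overlapped-by deploy ✓
(demo, onboarding): demo overlapped-by onboarding ✓
(deploy, lunch): deploy overlapped-by lunch ✓
(deploy, rehearsal): deploy overlapped-by rehearsal ✓
(lunch, standup): lunch overlapped-by standup ✓
(onboarding, compaction): onboarding overlapped-by compaction ✓
(onboarding, deploy): onboarding overlapped-by deploy ✓
(onboarding, lunch): onboarding overlapped-by lunch ✓
Count: 12.

12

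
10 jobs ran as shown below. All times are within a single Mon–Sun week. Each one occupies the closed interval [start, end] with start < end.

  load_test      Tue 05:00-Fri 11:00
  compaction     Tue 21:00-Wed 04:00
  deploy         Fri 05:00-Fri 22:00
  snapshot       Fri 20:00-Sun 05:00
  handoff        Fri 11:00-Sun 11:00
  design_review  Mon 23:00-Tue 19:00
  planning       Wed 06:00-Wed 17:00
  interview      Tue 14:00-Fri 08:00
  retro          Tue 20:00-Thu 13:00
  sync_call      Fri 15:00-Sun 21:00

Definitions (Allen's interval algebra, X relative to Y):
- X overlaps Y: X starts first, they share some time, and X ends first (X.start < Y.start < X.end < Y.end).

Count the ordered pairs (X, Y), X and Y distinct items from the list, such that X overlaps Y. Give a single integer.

8

Checking all 90 ordered pairs for relation 'overlaps'; matching pairs in alphabetical order:
(deploy, handoff): deploy overlaps handoff ✓
(deploy, snapshot): deploy overlaps snapshot ✓
(deploy, sync_call): deploy overlaps sync_call ✓
(design_review, interview): design_review overlaps interview ✓
(design_review, load_test): design_review overlaps load_test ✓
(handoff, sync_call): handoff overlaps sync_call ✓
(interview, deploy): interview overlaps deploy ✓
(load_test, deploy): load_test overlaps deploy ✓
Count: 8.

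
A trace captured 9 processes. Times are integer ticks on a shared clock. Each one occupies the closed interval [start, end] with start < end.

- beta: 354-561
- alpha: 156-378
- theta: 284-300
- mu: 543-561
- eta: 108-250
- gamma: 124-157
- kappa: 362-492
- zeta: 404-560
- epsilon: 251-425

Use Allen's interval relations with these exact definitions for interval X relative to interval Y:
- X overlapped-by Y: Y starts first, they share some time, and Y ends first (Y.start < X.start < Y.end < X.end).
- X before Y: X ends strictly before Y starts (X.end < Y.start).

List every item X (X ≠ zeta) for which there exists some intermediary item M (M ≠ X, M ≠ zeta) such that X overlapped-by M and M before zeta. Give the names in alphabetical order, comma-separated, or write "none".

Target zeta = [404, 560].
Intermediaries M with M before zeta: alpha, eta, gamma, theta.
Via alpha — items with X overlapped-by alpha: beta, epsilon, kappa.
Via eta — items with X overlapped-by eta: alpha.
Via gamma — items with X overlapped-by gamma: alpha.
Via theta — items with X overlapped-by theta: none.
Union: alpha, beta, epsilon, kappa.

alpha, beta, epsilon, kappa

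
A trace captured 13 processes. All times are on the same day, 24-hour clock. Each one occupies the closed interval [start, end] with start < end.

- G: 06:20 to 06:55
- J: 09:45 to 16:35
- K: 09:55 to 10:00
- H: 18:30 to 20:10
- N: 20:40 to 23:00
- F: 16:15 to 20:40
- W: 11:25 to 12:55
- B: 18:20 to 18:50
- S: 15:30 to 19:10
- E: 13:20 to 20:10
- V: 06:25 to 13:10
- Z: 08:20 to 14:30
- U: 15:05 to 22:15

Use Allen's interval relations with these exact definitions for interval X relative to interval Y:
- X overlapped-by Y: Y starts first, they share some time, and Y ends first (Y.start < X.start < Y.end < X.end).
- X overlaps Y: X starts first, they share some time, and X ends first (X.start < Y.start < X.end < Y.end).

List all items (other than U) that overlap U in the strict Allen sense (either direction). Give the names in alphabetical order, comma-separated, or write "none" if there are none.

Target U = [15:05, 22:15].
B [18:20, 18:50] → during → no.
E [13:20, 20:10] → overlaps → yes.
F [16:15, 20:40] → during → no.
G [06:20, 06:55] → before → no.
H [18:30, 20:10] → during → no.
J [09:45, 16:35] → overlaps → yes.
K [09:55, 10:00] → before → no.
N [20:40, 23:00] → overlapped-by → yes.
S [15:30, 19:10] → during → no.
V [06:25, 13:10] → before → no.
W [11:25, 12:55] → before → no.
Z [08:20, 14:30] → before → no.
Result: E, J, N.

E, J, N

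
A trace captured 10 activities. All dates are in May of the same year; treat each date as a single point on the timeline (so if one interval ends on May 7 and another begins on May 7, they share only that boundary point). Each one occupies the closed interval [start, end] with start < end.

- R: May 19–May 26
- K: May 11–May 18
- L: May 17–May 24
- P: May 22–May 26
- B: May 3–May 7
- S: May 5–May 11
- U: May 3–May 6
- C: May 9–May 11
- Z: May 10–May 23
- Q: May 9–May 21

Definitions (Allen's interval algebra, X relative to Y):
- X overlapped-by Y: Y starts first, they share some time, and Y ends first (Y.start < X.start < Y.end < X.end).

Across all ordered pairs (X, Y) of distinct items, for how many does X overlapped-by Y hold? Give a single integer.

14

Checking all 90 ordered pairs for relation 'overlapped-by'; matching pairs in alphabetical order:
(L, K): L overlapped-by K ✓
(L, Q): L overlapped-by Q ✓
(L, Z): L overlapped-by Z ✓
(P, L): P overlapped-by L ✓
(P, Z): P overlapped-by Z ✓
(Q, S): Q overlapped-by S ✓
(R, L): R overlapped-by L ✓
(R, Q): R overlapped-by Q ✓
(R, Z): R overlapped-by Z ✓
(S, B): S overlapped-by B ✓
(S, U): S overlapped-by U ✓
(Z, C): Z overlapped-by C ✓
(Z, Q): Z overlapped-by Q ✓
(Z, S): Z overlapped-by S ✓
Count: 14.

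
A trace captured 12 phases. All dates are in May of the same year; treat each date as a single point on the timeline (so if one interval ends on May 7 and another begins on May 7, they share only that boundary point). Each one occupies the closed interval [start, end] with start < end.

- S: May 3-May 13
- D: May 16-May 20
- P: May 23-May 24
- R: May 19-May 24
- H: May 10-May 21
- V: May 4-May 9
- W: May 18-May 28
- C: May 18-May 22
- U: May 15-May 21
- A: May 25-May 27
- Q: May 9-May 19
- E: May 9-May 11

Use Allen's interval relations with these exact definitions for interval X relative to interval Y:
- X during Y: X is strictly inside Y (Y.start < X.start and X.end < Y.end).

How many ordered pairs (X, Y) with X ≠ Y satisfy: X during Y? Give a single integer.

7

Checking all 132 ordered pairs for relation 'during'; matching pairs in alphabetical order:
(A, W): A during W ✓
(D, H): D during H ✓
(D, U): D during U ✓
(E, S): E during S ✓
(P, W): P during W ✓
(R, W): R during W ✓
(V, S): V during S ✓
Count: 7.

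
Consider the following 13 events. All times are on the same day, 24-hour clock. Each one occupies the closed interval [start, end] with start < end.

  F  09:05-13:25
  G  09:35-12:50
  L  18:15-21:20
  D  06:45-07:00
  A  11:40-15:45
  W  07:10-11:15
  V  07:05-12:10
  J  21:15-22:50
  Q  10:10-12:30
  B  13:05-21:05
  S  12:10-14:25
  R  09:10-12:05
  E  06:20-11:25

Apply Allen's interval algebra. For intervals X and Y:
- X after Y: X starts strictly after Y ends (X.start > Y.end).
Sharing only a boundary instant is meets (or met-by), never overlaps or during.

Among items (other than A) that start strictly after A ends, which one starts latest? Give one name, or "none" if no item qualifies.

J

Target A = [11:40, 15:45].
B [13:05, 21:05] → overlapped-by → excluded.
D [06:45, 07:00] → before → excluded.
E [06:20, 11:25] → before → excluded.
F [09:05, 13:25] → overlaps → excluded.
G [09:35, 12:50] → overlaps → excluded.
J [21:15, 22:50] → after → candidate.
L [18:15, 21:20] → after → candidate.
Q [10:10, 12:30] → overlaps → excluded.
R [09:10, 12:05] → overlaps → excluded.
S [12:10, 14:25] → during → excluded.
V [07:05, 12:10] → overlaps → excluded.
W [07:10, 11:15] → before → excluded.
Among candidates, latest start is 21:15 → J.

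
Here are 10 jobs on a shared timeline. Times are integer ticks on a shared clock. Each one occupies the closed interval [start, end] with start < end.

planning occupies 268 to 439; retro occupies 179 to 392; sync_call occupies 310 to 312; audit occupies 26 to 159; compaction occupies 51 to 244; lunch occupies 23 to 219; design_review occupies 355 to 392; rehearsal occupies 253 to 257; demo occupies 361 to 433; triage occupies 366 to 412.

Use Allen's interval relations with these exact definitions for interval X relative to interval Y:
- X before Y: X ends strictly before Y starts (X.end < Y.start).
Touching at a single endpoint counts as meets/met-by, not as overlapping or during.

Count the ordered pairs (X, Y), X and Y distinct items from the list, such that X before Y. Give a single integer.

27

Checking all 90 ordered pairs for relation 'before'; matching pairs in alphabetical order:
(audit, demo): audit before demo ✓
(audit, design_review): audit before design_review ✓
(audit, planning): audit before planning ✓
(audit, rehearsal): audit before rehearsal ✓
(audit, retro): audit before retro ✓
(audit, sync_call): audit before sync_call ✓
(audit, triage): audit before triage ✓
(compaction, demo): compaction before demo ✓
(compaction, design_review): compaction before design_review ✓
(compaction, planning): compaction before planning ✓
(compaction, rehearsal): compaction before rehearsal ✓
(compaction, sync_call): compaction before sync_call ✓
(compaction, triage): compaction before triage ✓
(lunch, demo): lunch before demo ✓
(lunch, design_review): lunch before design_review ✓
(lunch, planning): lunch before planning ✓
(lunch, rehearsal): lunch before rehearsal ✓
(lunch, sync_call): lunch before sync_call ✓
(lunch, triage): lunch before triage ✓
(rehearsal, demo): rehearsal before demo ✓
(rehearsal, design_review): rehearsal before design_review ✓
(rehearsal, planning): rehearsal before planning ✓
(rehearsal, sync_call): rehearsal before sync_call ✓
(rehearsal, triage): rehearsal before triage ✓
... plus 3 further pairs not listed.
Count: 27.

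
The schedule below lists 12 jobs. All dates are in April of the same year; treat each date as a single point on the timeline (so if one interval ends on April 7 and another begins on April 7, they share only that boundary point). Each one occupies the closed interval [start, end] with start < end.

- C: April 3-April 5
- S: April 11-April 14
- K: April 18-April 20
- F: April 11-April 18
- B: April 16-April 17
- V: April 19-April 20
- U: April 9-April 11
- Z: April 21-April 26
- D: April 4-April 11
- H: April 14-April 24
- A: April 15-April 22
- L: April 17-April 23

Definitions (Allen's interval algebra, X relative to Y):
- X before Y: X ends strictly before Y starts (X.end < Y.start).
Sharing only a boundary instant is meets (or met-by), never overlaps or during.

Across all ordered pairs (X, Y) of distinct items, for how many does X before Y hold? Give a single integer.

37

Checking all 132 ordered pairs for relation 'before'; matching pairs in alphabetical order:
(B, K): B before K ✓
(B, V): B before V ✓
(B, Z): B before Z ✓
(C, A): C before A ✓
(C, B): C before B ✓
(C, F): C before F ✓
(C, H): C before H ✓
(C, K): C before K ✓
(C, L): C before L ✓
(C, S): C before S ✓
(C, U): C before U ✓
(C, V): C before V ✓
(C, Z): C before Z ✓
(D, A): D before A ✓
(D, B): D before B ✓
(D, H): D before H ✓
(D, K): D before K ✓
(D, L): D before L ✓
(D, V): D before V ✓
(D, Z): D before Z ✓
(F, V): F before V ✓
(F, Z): F before Z ✓
(K, Z): K before Z ✓
(S, A): S before A ✓
... plus 13 further pairs not listed.
Count: 37.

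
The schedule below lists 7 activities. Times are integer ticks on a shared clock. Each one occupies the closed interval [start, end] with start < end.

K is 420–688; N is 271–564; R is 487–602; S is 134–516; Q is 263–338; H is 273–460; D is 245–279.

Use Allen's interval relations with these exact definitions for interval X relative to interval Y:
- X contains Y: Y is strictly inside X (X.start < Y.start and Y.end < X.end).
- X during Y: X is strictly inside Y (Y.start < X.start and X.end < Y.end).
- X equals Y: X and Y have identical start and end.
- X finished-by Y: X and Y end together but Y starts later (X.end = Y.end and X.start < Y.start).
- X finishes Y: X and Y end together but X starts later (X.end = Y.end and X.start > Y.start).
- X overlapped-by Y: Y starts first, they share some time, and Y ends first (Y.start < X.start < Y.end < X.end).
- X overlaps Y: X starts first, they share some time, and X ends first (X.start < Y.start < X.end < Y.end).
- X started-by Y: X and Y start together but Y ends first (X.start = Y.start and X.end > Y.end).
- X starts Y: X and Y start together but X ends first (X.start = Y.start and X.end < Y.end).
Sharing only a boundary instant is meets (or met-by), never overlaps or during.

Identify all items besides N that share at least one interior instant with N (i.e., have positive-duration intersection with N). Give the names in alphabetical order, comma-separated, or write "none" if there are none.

Target N = [271, 564].
D [245, 279] → overlaps → yes.
H [273, 460] → during → yes.
K [420, 688] → overlapped-by → yes.
Q [263, 338] → overlaps → yes.
R [487, 602] → overlapped-by → yes.
S [134, 516] → overlaps → yes.
Result: D, H, K, Q, R, S.

D, H, K, Q, R, S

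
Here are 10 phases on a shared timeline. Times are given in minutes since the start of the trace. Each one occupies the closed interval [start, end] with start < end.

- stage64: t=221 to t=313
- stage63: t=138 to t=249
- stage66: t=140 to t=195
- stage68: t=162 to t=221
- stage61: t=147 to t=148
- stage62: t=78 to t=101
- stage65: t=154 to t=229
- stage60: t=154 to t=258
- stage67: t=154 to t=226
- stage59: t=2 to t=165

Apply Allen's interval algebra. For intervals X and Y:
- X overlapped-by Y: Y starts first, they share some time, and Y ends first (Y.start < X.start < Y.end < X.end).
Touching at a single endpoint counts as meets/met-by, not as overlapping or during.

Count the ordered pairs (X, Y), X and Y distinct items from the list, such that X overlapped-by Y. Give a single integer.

Checking all 90 ordered pairs for relation 'overlapped-by'; matching pairs in alphabetical order:
(stage60, stage59): stage60 overlapped-by stage59 ✓
(stage60, stage63): stage60 overlapped-by stage63 ✓
(stage60, stage66): stage60 overlapped-by stage66 ✓
(stage63, stage59): stage63 overlapped-by stage59 ✓
(stage64, stage60): stage64 overlapped-by stage60 ✓
(stage64, stage63): stage64 overlapped-by stage63 ✓
(stage64, stage65): stage64 overlapped-by stage65 ✓
(stage64, stage67): stage64 overlapped-by stage67 ✓
(stage65, stage59): stage65 overlapped-by stage59 ✓
(stage65, stage66): stage65 overlapped-by stage66 ✓
(stage66, stage59): stage66 overlapped-by stage59 ✓
(stage67, stage59): stage67 overlapped-by stage59 ✓
(stage67, stage66): stage67 overlapped-by stage66 ✓
(stage68, stage59): stage68 overlapped-by stage59 ✓
(stage68, stage66): stage68 overlapped-by stage66 ✓
Count: 15.

15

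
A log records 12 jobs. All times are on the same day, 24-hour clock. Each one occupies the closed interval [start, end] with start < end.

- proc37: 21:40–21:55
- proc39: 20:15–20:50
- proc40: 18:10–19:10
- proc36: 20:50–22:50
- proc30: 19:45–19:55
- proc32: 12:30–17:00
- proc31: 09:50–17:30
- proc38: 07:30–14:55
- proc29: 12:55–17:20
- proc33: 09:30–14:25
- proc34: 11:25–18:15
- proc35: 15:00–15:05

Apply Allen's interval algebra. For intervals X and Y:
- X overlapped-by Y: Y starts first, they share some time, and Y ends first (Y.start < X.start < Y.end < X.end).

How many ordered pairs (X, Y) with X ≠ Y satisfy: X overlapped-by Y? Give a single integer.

11

Checking all 132 ordered pairs for relation 'overlapped-by'; matching pairs in alphabetical order:
(proc29, proc32): proc29 overlapped-by proc32 ✓
(proc29, proc33): proc29 overlapped-by proc33 ✓
(proc29, proc38): proc29 overlapped-by proc38 ✓
(proc31, proc33): proc31 overlapped-by proc33 ✓
(proc31, proc38): proc31 overlapped-by proc38 ✓
(proc32, proc33): proc32 overlapped-by proc33 ✓
(proc32, proc38): proc32 overlapped-by proc38 ✓
(proc34, proc31): proc34 overlapped-by proc31 ✓
(proc34, proc33): proc34 overlapped-by proc33 ✓
(proc34, proc38): proc34 overlapped-by proc38 ✓
(proc40, proc34): proc40 overlapped-by proc34 ✓
Count: 11.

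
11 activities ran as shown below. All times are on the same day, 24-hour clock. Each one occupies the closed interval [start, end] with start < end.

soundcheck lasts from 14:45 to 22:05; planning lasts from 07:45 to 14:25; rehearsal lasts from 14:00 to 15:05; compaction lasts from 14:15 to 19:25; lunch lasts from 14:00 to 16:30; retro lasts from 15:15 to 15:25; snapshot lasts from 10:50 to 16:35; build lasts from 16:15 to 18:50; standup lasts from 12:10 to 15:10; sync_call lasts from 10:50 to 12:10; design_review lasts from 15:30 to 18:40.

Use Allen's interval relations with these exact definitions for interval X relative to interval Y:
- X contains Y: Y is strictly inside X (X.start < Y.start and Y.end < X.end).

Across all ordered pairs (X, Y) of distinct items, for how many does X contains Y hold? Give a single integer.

13

Checking all 110 ordered pairs for relation 'contains'; matching pairs in alphabetical order:
(compaction, build): compaction contains build ✓
(compaction, design_review): compaction contains design_review ✓
(compaction, retro): compaction contains retro ✓
(lunch, retro): lunch contains retro ✓
(planning, sync_call): planning contains sync_call ✓
(snapshot, lunch): snapshot contains lunch ✓
(snapshot, rehearsal): snapshot contains rehearsal ✓
(snapshot, retro): snapshot contains retro ✓
(snapshot, standup): snapshot contains standup ✓
(soundcheck, build): soundcheck contains build ✓
(soundcheck, design_review): soundcheck contains design_review ✓
(soundcheck, retro): soundcheck contains retro ✓
(standup, rehearsal): standup contains rehearsal ✓
Count: 13.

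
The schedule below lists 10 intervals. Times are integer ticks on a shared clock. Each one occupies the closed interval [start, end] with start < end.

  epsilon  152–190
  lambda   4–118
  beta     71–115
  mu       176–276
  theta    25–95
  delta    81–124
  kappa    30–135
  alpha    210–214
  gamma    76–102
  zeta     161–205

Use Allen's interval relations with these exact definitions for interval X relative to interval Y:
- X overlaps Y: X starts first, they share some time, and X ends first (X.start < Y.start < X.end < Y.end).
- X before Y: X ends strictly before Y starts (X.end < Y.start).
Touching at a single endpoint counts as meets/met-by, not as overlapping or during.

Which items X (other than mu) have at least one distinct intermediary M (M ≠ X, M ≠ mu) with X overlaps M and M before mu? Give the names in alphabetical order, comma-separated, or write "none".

Target mu = [176, 276].
Intermediaries M with M before mu: beta, delta, gamma, kappa, lambda, theta.
Via beta — items with X overlaps beta: theta.
Via delta — items with X overlaps delta: beta, gamma, lambda, theta.
Via gamma — items with X overlaps gamma: theta.
Via kappa — items with X overlaps kappa: lambda, theta.
Via lambda — items with X overlaps lambda: none.
Via theta — items with X overlaps theta: none.
Union: beta, gamma, lambda, theta.

beta, gamma, lambda, theta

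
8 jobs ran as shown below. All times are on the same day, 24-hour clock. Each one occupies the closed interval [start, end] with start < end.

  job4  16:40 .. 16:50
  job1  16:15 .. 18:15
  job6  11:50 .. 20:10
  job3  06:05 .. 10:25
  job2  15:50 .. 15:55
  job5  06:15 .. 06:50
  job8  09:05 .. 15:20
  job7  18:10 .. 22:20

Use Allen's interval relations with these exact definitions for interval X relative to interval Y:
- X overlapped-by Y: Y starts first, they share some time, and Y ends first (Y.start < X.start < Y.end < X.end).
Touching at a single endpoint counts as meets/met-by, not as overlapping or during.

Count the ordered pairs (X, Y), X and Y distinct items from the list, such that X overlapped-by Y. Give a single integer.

Checking all 56 ordered pairs for relation 'overlapped-by'; matching pairs in alphabetical order:
(job6, job8): job6 overlapped-by job8 ✓
(job7, job1): job7 overlapped-by job1 ✓
(job7, job6): job7 overlapped-by job6 ✓
(job8, job3): job8 overlapped-by job3 ✓
Count: 4.

4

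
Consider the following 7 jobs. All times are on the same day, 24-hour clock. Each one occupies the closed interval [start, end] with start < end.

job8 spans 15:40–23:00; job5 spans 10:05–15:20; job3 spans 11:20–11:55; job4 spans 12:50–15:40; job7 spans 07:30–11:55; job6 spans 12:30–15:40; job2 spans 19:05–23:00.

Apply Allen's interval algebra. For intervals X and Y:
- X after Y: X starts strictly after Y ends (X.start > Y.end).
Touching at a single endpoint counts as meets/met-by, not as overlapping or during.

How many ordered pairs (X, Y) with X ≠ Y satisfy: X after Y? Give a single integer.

Checking all 42 ordered pairs for relation 'after'; matching pairs in alphabetical order:
(job2, job3): job2 after job3 ✓
(job2, job4): job2 after job4 ✓
(job2, job5): job2 after job5 ✓
(job2, job6): job2 after job6 ✓
(job2, job7): job2 after job7 ✓
(job4, job3): job4 after job3 ✓
(job4, job7): job4 after job7 ✓
(job6, job3): job6 after job3 ✓
(job6, job7): job6 after job7 ✓
(job8, job3): job8 after job3 ✓
(job8, job5): job8 after job5 ✓
(job8, job7): job8 after job7 ✓
Count: 12.

12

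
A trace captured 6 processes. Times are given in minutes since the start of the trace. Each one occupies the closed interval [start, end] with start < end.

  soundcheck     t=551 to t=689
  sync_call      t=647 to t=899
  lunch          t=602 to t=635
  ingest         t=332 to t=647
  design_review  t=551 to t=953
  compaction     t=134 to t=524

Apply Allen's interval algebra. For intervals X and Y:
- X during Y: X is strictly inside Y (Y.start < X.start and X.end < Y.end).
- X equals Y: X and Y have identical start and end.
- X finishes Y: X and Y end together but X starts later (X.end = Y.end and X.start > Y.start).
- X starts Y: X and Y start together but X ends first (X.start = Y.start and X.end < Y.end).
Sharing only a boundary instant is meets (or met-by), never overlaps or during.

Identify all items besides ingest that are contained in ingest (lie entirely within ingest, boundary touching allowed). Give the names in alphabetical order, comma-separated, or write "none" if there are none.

lunch

Target ingest = [t=332, t=647].
compaction [t=134, t=524] → overlaps → no.
design_review [t=551, t=953] → overlapped-by → no.
lunch [t=602, t=635] → during → yes.
soundcheck [t=551, t=689] → overlapped-by → no.
sync_call [t=647, t=899] → met-by → no.
Result: lunch.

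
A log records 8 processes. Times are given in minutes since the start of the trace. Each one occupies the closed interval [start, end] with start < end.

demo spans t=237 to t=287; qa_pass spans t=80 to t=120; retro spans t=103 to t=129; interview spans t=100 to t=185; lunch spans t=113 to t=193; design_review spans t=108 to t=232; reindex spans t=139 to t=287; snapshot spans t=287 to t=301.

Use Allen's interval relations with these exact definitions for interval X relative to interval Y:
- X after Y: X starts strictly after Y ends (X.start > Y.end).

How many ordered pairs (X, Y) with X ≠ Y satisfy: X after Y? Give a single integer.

Checking all 56 ordered pairs for relation 'after'; matching pairs in alphabetical order:
(demo, design_review): demo after design_review ✓
(demo, interview): demo after interview ✓
(demo, lunch): demo after lunch ✓
(demo, qa_pass): demo after qa_pass ✓
(demo, retro): demo after retro ✓
(reindex, qa_pass): reindex after qa_pass ✓
(reindex, retro): reindex after retro ✓
(snapshot, design_review): snapshot after design_review ✓
(snapshot, interview): snapshot after interview ✓
(snapshot, lunch): snapshot after lunch ✓
(snapshot, qa_pass): snapshot after qa_pass ✓
(snapshot, retro): snapshot after retro ✓
Count: 12.

12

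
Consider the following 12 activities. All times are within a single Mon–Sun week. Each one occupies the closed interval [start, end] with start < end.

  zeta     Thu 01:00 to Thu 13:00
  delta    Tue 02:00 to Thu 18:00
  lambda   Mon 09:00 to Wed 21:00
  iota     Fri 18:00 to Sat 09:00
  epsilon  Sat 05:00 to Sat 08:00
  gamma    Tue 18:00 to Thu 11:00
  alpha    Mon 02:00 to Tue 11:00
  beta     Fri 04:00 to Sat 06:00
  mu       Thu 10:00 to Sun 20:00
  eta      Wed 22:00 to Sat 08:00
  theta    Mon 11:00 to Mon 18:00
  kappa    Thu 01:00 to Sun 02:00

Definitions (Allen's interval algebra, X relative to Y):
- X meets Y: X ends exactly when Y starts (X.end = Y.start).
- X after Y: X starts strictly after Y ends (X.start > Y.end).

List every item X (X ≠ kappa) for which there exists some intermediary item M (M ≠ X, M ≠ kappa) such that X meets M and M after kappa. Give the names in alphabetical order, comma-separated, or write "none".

Target kappa = [Thu 01:00, Sun 02:00].
Intermediaries M with M after kappa: none.
Union: none.

none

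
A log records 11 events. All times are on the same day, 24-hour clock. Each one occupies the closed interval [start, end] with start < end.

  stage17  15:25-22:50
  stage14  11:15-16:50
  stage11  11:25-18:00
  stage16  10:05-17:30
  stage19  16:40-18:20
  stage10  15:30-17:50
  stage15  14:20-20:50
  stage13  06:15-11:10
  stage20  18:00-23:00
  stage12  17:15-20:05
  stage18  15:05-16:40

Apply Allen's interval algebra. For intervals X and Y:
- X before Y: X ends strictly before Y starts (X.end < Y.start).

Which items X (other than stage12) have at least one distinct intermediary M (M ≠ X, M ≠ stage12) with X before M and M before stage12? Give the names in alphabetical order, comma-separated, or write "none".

Target stage12 = [17:15, 20:05].
Intermediaries M with M before stage12: stage13, stage14, stage18.
Via stage13 — items with X before stage13: none.
Via stage14 — items with X before stage14: stage13.
Via stage18 — items with X before stage18: stage13.
Union: stage13.

stage13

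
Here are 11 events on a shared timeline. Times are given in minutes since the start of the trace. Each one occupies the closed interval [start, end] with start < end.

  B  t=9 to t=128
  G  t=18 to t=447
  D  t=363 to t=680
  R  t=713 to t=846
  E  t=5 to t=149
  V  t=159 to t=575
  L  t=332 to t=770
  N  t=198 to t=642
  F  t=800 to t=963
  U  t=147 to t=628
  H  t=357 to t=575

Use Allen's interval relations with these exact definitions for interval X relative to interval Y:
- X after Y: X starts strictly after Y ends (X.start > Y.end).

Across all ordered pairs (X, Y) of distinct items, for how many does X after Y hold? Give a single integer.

28

Checking all 110 ordered pairs for relation 'after'; matching pairs in alphabetical order:
(D, B): D after B ✓
(D, E): D after E ✓
(F, B): F after B ✓
(F, D): F after D ✓
(F, E): F after E ✓
(F, G): F after G ✓
(F, H): F after H ✓
(F, L): F after L ✓
(F, N): F after N ✓
(F, U): F after U ✓
(F, V): F after V ✓
(H, B): H after B ✓
(H, E): H after E ✓
(L, B): L after B ✓
(L, E): L after E ✓
(N, B): N after B ✓
(N, E): N after E ✓
(R, B): R after B ✓
(R, D): R after D ✓
(R, E): R after E ✓
(R, G): R after G ✓
(R, H): R after H ✓
(R, N): R after N ✓
(R, U): R after U ✓
... plus 4 further pairs not listed.
Count: 28.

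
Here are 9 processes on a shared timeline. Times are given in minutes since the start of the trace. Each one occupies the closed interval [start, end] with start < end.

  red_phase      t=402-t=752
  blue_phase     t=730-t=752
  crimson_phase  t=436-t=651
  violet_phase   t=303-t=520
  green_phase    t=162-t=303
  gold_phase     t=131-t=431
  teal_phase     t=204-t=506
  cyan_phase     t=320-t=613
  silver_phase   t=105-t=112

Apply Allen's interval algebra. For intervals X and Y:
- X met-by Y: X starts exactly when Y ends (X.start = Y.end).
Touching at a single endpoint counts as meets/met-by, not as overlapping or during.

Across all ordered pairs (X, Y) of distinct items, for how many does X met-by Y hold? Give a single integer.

1

Checking all 72 ordered pairs for relation 'met-by'; matching pairs in alphabetical order:
(violet_phase, green_phase): violet_phase met-by green_phase ✓
Count: 1.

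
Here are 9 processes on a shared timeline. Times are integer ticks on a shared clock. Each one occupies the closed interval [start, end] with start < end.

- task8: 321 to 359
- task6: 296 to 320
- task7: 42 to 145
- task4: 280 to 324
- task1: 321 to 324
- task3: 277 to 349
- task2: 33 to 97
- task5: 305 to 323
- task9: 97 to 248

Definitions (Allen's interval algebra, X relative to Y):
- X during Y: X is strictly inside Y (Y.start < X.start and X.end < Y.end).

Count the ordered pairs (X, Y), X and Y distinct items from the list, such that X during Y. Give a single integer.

6

Checking all 72 ordered pairs for relation 'during'; matching pairs in alphabetical order:
(task1, task3): task1 during task3 ✓
(task4, task3): task4 during task3 ✓
(task5, task3): task5 during task3 ✓
(task5, task4): task5 during task4 ✓
(task6, task3): task6 during task3 ✓
(task6, task4): task6 during task4 ✓
Count: 6.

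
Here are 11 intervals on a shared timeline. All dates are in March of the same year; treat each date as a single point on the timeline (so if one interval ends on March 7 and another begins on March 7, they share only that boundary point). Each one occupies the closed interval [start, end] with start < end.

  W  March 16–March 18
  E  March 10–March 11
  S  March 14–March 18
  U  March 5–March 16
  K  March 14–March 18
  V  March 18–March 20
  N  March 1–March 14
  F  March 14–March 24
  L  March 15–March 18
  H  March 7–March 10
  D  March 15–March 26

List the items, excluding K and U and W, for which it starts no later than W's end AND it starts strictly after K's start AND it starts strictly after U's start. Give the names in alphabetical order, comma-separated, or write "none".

Conditions: its start is no later than W's end (X.start <= March 18) AND its start is strictly after K's start (X.start > March 14) AND its start is strictly after U's start (X.start > March 5).
D: start March 15 <= March 18? ✓; start March 15 > March 14? ✓; start March 15 > March 5? ✓ → yes.
E: start March 10 <= March 18? ✓; start March 10 > March 14? ✗; start March 10 > March 5? ✓ → no.
F: start March 14 <= March 18? ✓; start March 14 > March 14? ✗; start March 14 > March 5? ✓ → no.
H: start March 7 <= March 18? ✓; start March 7 > March 14? ✗; start March 7 > March 5? ✓ → no.
L: start March 15 <= March 18? ✓; start March 15 > March 14? ✓; start March 15 > March 5? ✓ → yes.
N: start March 1 <= March 18? ✓; start March 1 > March 14? ✗; start March 1 > March 5? ✗ → no.
S: start March 14 <= March 18? ✓; start March 14 > March 14? ✗; start March 14 > March 5? ✓ → no.
V: start March 18 <= March 18? ✓; start March 18 > March 14? ✓; start March 18 > March 5? ✓ → yes.
Result: D, L, V.

D, L, V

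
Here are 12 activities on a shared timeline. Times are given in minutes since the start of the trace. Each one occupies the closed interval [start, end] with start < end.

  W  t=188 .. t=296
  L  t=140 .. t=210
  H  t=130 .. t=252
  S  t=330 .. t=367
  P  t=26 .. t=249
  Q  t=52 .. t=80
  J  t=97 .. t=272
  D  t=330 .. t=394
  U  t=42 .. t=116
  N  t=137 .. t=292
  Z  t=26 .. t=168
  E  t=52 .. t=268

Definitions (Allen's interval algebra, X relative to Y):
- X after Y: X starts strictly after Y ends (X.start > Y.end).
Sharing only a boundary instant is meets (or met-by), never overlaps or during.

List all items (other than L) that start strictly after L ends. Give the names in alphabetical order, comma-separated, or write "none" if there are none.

Target L = [t=140, t=210].
D [t=330, t=394] → after → yes.
E [t=52, t=268] → contains → no.
H [t=130, t=252] → contains → no.
J [t=97, t=272] → contains → no.
N [t=137, t=292] → contains → no.
P [t=26, t=249] → contains → no.
Q [t=52, t=80] → before → no.
S [t=330, t=367] → after → yes.
U [t=42, t=116] → before → no.
W [t=188, t=296] → overlapped-by → no.
Z [t=26, t=168] → overlaps → no.
Result: D, S.

D, S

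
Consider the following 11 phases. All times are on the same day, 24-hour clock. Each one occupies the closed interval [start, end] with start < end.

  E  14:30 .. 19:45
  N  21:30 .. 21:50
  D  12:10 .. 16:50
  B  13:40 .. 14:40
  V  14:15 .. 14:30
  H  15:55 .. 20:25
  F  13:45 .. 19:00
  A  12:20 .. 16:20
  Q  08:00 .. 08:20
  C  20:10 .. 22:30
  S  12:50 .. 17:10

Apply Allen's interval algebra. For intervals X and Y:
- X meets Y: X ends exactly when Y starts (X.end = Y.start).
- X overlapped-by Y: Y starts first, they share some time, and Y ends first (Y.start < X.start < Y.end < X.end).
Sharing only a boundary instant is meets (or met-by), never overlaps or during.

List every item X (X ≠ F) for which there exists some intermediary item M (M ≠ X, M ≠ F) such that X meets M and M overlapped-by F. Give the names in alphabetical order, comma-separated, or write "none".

Target F = [13:45, 19:00].
Intermediaries M with M overlapped-by F: E, H.
Via E — items with X meets E: V.
Via H — items with X meets H: none.
Union: V.

V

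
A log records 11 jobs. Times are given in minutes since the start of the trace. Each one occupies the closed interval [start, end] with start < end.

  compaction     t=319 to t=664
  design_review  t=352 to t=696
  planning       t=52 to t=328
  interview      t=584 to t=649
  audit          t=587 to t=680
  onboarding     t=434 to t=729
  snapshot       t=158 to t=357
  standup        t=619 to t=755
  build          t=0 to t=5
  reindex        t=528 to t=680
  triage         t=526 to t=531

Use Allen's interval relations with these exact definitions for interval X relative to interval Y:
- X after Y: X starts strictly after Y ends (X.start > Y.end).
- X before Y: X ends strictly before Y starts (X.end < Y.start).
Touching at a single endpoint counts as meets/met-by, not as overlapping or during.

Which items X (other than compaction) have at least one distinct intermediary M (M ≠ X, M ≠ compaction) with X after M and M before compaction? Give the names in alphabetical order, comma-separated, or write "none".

audit, design_review, interview, onboarding, planning, reindex, snapshot, standup, triage

Target compaction = [t=319, t=664].
Intermediaries M with M before compaction: build.
Via build — items with X after build: audit, design_review, interview, onboarding, planning, reindex, snapshot, standup, triage.
Union: audit, design_review, interview, onboarding, planning, reindex, snapshot, standup, triage.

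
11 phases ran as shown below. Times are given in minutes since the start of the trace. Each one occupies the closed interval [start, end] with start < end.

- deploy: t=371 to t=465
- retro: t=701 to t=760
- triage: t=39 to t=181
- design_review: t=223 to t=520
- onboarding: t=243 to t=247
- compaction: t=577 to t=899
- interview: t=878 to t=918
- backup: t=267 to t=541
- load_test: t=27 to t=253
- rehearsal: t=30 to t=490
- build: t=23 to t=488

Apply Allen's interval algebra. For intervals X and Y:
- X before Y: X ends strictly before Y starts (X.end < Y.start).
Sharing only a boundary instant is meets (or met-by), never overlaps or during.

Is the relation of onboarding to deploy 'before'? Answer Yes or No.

onboarding = [t=243, t=247], deploy = [t=371, t=465].
Actual relation of onboarding to deploy: before.
Asked whether 'before' holds → Yes.

Yes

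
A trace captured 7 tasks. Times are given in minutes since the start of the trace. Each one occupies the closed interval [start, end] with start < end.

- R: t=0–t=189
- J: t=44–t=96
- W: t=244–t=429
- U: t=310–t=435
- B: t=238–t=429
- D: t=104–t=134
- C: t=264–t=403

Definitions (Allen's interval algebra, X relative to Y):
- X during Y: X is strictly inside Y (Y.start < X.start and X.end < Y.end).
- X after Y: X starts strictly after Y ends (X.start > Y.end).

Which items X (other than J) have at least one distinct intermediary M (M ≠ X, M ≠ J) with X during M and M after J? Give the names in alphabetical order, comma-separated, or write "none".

C

Target J = [t=44, t=96].
Intermediaries M with M after J: B, C, D, U, W.
Via B — items with X during B: C.
Via C — items with X during C: none.
Via D — items with X during D: none.
Via U — items with X during U: none.
Via W — items with X during W: C.
Union: C.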